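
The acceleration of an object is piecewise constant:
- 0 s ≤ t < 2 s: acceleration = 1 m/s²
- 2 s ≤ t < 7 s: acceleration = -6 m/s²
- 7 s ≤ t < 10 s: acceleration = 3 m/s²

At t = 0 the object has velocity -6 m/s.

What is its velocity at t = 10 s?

Δv equals the area under the a-t graph; then v = v₀ + Δv.
0–2 s: 1 × 2 = 2 m/s
2–7 s: -6 × 5 = -30 m/s
7–10 s: 3 × 3 = 9 m/s
Δv = -19 m/s, so v(10) = -6 + (-19) = -25 m/s.

-25 m/s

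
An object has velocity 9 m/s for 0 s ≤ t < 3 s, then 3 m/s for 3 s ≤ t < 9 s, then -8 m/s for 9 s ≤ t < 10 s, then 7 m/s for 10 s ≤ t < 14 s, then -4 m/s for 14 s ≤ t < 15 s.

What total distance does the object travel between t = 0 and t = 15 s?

85 m

Distance (not displacement) is the total path length: add the absolute areas under v-t.
0–3 s: |9| × 3 = 27 m
3–9 s: |3| × 6 = 18 m
9–10 s: |-8| × 1 = 8 m
10–14 s: |7| × 4 = 28 m
14–15 s: |-4| × 1 = 4 m
Total distance = 85 m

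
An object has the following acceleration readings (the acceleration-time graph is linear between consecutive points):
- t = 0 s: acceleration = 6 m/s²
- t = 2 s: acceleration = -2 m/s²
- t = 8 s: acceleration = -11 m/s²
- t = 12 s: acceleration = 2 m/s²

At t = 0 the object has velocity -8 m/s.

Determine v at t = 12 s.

Δv equals the area under the a-t graph; then v = v₀ + Δv.
0–2 s: ½(6 + -2)(2) = 4 m/s
2–8 s: ½(-2 + -11)(6) = -39 m/s
8–12 s: ½(-11 + 2)(4) = -18 m/s
Δv = -53 m/s, so v(12) = -8 + (-53) = -61 m/s.

-61 m/s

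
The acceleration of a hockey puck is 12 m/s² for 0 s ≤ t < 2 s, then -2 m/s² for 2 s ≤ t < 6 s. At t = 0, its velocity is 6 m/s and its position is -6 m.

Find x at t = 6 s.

134 m

On each constant-a segment, Δv = aΔt and Δx = v₀Δt + ½aΔt²; chain segment to segment.
0–2 s: v starts 6 m/s; Δx = 6·2 + ½·12·2² = 36 m; v ends 30 m/s.
2–6 s: v starts 30 m/s; Δx = 30·4 + ½·-2·4² = 104 m; v ends 22 m/s.
x(6) = -6 + Σ Δx = 134 m.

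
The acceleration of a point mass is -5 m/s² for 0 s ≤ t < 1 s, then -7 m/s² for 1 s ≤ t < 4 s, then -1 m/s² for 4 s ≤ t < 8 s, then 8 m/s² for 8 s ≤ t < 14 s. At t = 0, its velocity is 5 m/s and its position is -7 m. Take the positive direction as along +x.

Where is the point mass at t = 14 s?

-134 m

On each constant-a segment, Δv = aΔt and Δx = v₀Δt + ½aΔt²; chain segment to segment.
0–1 s: v starts 5 m/s; Δx = 5·1 + ½·-5·1² = 2.5 m; v ends 0 m/s.
1–4 s: v starts 0 m/s; Δx = 0·3 + ½·-7·3² = -31.5 m; v ends -21 m/s.
4–8 s: v starts -21 m/s; Δx = -21·4 + ½·-1·4² = -92 m; v ends -25 m/s.
8–14 s: v starts -25 m/s; Δx = -25·6 + ½·8·6² = -6 m; v ends 23 m/s.
x(14) = -7 + Σ Δx = -134 m.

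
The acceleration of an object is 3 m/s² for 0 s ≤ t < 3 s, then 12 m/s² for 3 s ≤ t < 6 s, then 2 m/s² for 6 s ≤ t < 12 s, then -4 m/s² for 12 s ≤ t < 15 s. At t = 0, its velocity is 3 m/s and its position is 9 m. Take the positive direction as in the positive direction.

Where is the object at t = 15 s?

On each constant-a segment, Δv = aΔt and Δx = v₀Δt + ½aΔt²; chain segment to segment.
0–3 s: v starts 3 m/s; Δx = 3·3 + ½·3·3² = 22.5 m; v ends 12 m/s.
3–6 s: v starts 12 m/s; Δx = 12·3 + ½·12·3² = 90 m; v ends 48 m/s.
6–12 s: v starts 48 m/s; Δx = 48·6 + ½·2·6² = 324 m; v ends 60 m/s.
12–15 s: v starts 60 m/s; Δx = 60·3 + ½·-4·3² = 162 m; v ends 48 m/s.
x(15) = 9 + Σ Δx = 607.5 m.

607.5 m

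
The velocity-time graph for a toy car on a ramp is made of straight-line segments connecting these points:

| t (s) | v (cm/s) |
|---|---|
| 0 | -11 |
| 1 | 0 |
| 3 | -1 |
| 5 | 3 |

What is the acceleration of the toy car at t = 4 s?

2 cm/s²

Acceleration is the slope of the v-t graph on 3–5 s: (3 − -1)/(5 − 3) = 2 cm/s².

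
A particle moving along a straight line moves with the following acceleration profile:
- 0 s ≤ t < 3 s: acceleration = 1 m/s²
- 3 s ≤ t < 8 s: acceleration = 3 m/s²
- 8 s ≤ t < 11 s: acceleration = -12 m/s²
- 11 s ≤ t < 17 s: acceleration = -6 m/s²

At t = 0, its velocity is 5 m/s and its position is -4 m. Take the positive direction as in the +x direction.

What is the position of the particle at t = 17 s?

-78 m

On each constant-a segment, Δv = aΔt and Δx = v₀Δt + ½aΔt²; chain segment to segment.
0–3 s: v starts 5 m/s; Δx = 5·3 + ½·1·3² = 19.5 m; v ends 8 m/s.
3–8 s: v starts 8 m/s; Δx = 8·5 + ½·3·5² = 77.5 m; v ends 23 m/s.
8–11 s: v starts 23 m/s; Δx = 23·3 + ½·-12·3² = 15 m; v ends -13 m/s.
11–17 s: v starts -13 m/s; Δx = -13·6 + ½·-6·6² = -186 m; v ends -49 m/s.
x(17) = -4 + Σ Δx = -78 m.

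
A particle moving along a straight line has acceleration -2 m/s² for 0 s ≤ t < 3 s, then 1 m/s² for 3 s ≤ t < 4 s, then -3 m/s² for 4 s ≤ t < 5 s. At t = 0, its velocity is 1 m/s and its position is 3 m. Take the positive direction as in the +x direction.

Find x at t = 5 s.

On each constant-a segment, Δv = aΔt and Δx = v₀Δt + ½aΔt²; chain segment to segment.
0–3 s: v starts 1 m/s; Δx = 1·3 + ½·-2·3² = -6 m; v ends -5 m/s.
3–4 s: v starts -5 m/s; Δx = -5·1 + ½·1·1² = -4.5 m; v ends -4 m/s.
4–5 s: v starts -4 m/s; Δx = -4·1 + ½·-3·1² = -5.5 m; v ends -7 m/s.
x(5) = 3 + Σ Δx = -13 m.

-13 m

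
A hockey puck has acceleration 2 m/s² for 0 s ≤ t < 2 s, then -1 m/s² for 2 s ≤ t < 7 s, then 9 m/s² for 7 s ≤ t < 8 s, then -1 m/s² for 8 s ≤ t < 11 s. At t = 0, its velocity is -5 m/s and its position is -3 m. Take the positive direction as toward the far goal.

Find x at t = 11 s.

-23.5 m

On each constant-a segment, Δv = aΔt and Δx = v₀Δt + ½aΔt²; chain segment to segment.
0–2 s: v starts -5 m/s; Δx = -5·2 + ½·2·2² = -6 m; v ends -1 m/s.
2–7 s: v starts -1 m/s; Δx = -1·5 + ½·-1·5² = -17.5 m; v ends -6 m/s.
7–8 s: v starts -6 m/s; Δx = -6·1 + ½·9·1² = -1.5 m; v ends 3 m/s.
8–11 s: v starts 3 m/s; Δx = 3·3 + ½·-1·3² = 4.5 m; v ends 0 m/s.
x(11) = -3 + Σ Δx = -23.5 m.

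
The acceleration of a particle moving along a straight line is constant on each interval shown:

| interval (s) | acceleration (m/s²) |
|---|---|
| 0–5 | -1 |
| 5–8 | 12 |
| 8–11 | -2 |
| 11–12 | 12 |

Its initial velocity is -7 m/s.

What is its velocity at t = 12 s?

Δv equals the area under the a-t graph; then v = v₀ + Δv.
0–5 s: -1 × 5 = -5 m/s
5–8 s: 12 × 3 = 36 m/s
8–11 s: -2 × 3 = -6 m/s
11–12 s: 12 × 1 = 12 m/s
Δv = 37 m/s, so v(12) = -7 + (37) = 30 m/s.

30 m/s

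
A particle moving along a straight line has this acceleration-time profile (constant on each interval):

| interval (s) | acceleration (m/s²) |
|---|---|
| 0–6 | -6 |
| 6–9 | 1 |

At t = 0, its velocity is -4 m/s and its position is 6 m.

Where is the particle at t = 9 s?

-241.5 m

On each constant-a segment, Δv = aΔt and Δx = v₀Δt + ½aΔt²; chain segment to segment.
0–6 s: v starts -4 m/s; Δx = -4·6 + ½·-6·6² = -132 m; v ends -40 m/s.
6–9 s: v starts -40 m/s; Δx = -40·3 + ½·1·3² = -115.5 m; v ends -37 m/s.
x(9) = 6 + Σ Δx = -241.5 m.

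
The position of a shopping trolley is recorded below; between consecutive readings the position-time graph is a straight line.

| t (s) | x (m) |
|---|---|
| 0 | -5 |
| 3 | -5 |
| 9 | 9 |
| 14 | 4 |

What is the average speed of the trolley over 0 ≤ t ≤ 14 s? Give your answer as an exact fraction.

19/14 m/s

Average speed = (total path length)/(elapsed time); on a piecewise-linear x-t graph the path length is Σ|Δx|.
0–3 s: |Δx| = |-5 − -5| = 0 m
3–9 s: |Δx| = |9 − -5| = 14 m
9–14 s: |Δx| = |4 − 9| = 5 m
Total path = 19 m; average speed = 19/14 = 19/14 m/s.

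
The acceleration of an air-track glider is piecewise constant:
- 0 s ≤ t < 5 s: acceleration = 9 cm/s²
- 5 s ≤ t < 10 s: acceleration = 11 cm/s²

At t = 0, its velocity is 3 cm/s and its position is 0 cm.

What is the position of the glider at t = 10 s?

505 cm

On each constant-a segment, Δv = aΔt and Δx = v₀Δt + ½aΔt²; chain segment to segment.
0–5 s: v starts 3 cm/s; Δx = 3·5 + ½·9·5² = 127.5 cm; v ends 48 cm/s.
5–10 s: v starts 48 cm/s; Δx = 48·5 + ½·11·5² = 377.5 cm; v ends 103 cm/s.
x(10) = 0 + Σ Δx = 505 cm.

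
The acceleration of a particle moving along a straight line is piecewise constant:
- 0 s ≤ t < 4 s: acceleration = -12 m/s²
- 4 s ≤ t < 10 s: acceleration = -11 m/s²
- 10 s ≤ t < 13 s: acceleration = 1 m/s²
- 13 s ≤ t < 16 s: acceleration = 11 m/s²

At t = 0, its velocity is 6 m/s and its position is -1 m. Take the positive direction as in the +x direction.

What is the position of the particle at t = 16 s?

On each constant-a segment, Δv = aΔt and Δx = v₀Δt + ½aΔt²; chain segment to segment.
0–4 s: v starts 6 m/s; Δx = 6·4 + ½·-12·4² = -72 m; v ends -42 m/s.
4–10 s: v starts -42 m/s; Δx = -42·6 + ½·-11·6² = -450 m; v ends -108 m/s.
10–13 s: v starts -108 m/s; Δx = -108·3 + ½·1·3² = -319.5 m; v ends -105 m/s.
13–16 s: v starts -105 m/s; Δx = -105·3 + ½·11·3² = -265.5 m; v ends -72 m/s.
x(16) = -1 + Σ Δx = -1108 m.

-1108 m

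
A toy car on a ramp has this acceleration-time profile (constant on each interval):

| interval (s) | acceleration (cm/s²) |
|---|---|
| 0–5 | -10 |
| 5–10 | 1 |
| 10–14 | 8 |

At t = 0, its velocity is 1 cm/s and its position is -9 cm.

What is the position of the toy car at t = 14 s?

-473.5 cm

On each constant-a segment, Δv = aΔt and Δx = v₀Δt + ½aΔt²; chain segment to segment.
0–5 s: v starts 1 cm/s; Δx = 1·5 + ½·-10·5² = -120 cm; v ends -49 cm/s.
5–10 s: v starts -49 cm/s; Δx = -49·5 + ½·1·5² = -232.5 cm; v ends -44 cm/s.
10–14 s: v starts -44 cm/s; Δx = -44·4 + ½·8·4² = -112 cm; v ends -12 cm/s.
x(14) = -9 + Σ Δx = -473.5 cm.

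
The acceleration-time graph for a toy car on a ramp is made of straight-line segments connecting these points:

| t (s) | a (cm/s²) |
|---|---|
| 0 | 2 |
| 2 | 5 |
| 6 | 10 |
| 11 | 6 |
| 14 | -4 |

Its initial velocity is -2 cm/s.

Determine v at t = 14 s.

78 cm/s

Δv equals the area under the a-t graph; then v = v₀ + Δv.
0–2 s: ½(2 + 5)(2) = 7 cm/s
2–6 s: ½(5 + 10)(4) = 30 cm/s
6–11 s: ½(10 + 6)(5) = 40 cm/s
11–14 s: ½(6 + -4)(3) = 3 cm/s
Δv = 80 cm/s, so v(14) = -2 + (80) = 78 cm/s.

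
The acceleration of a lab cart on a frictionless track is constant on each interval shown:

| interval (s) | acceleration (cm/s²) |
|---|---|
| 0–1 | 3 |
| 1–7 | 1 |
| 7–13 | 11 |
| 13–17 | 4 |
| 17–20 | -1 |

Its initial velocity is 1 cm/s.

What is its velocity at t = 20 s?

Δv equals the area under the a-t graph; then v = v₀ + Δv.
0–1 s: 3 × 1 = 3 cm/s
1–7 s: 1 × 6 = 6 cm/s
7–13 s: 11 × 6 = 66 cm/s
13–17 s: 4 × 4 = 16 cm/s
17–20 s: -1 × 3 = -3 cm/s
Δv = 88 cm/s, so v(20) = 1 + (88) = 89 cm/s.

89 cm/s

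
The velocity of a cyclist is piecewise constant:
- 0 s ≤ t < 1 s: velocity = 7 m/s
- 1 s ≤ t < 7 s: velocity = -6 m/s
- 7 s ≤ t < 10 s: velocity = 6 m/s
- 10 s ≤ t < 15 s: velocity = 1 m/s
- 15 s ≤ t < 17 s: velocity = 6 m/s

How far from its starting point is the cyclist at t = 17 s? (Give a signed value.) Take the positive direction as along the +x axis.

6 m

Net displacement equals the area under the velocity-time graph (areas below the axis count negative).
0–1 s: 7 × 1 = 7 m
1–7 s: -6 × 6 = -36 m
7–10 s: 6 × 3 = 18 m
10–15 s: 1 × 5 = 5 m
15–17 s: 6 × 2 = 12 m
Net displacement = 6 m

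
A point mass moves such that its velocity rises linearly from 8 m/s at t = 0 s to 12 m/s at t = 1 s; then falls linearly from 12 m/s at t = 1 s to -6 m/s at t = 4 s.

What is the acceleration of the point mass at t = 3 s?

Acceleration is the slope of the v-t graph on 1–4 s: (-6 − 12)/(4 − 1) = -6 m/s².

-6 m/s²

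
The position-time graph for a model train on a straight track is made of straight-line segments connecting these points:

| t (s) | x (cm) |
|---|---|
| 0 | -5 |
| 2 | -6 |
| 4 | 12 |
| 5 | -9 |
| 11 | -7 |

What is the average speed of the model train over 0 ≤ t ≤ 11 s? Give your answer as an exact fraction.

42/11 cm/s

Average speed = (total path length)/(elapsed time); on a piecewise-linear x-t graph the path length is Σ|Δx|.
0–2 s: |Δx| = |-6 − -5| = 1 cm
2–4 s: |Δx| = |12 − -6| = 18 cm
4–5 s: |Δx| = |-9 − 12| = 21 cm
5–11 s: |Δx| = |-7 − -9| = 2 cm
Total path = 42 cm; average speed = 42/11 = 42/11 cm/s.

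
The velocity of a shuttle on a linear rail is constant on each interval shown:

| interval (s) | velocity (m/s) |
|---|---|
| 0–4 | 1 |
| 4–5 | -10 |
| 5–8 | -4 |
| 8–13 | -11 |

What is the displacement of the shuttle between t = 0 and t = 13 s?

Net displacement equals the area under the velocity-time graph (areas below the axis count negative).
0–4 s: 1 × 4 = 4 m
4–5 s: -10 × 1 = -10 m
5–8 s: -4 × 3 = -12 m
8–13 s: -11 × 5 = -55 m
Net displacement = -73 m

-73 m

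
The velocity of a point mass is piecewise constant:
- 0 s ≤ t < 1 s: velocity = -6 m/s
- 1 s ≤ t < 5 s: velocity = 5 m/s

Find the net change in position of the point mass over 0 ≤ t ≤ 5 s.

Displacement is the signed area under the v-t curve.
0–1 s: -6 × 1 = -6 m
1–5 s: 5 × 4 = 20 m
Net displacement = 14 m

14 m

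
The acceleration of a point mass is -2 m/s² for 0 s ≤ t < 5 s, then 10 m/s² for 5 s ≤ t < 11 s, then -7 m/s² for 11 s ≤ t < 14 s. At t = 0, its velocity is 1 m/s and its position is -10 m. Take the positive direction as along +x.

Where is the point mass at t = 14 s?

217.5 m

On each constant-a segment, Δv = aΔt and Δx = v₀Δt + ½aΔt²; chain segment to segment.
0–5 s: v starts 1 m/s; Δx = 1·5 + ½·-2·5² = -20 m; v ends -9 m/s.
5–11 s: v starts -9 m/s; Δx = -9·6 + ½·10·6² = 126 m; v ends 51 m/s.
11–14 s: v starts 51 m/s; Δx = 51·3 + ½·-7·3² = 121.5 m; v ends 30 m/s.
x(14) = -10 + Σ Δx = 217.5 m.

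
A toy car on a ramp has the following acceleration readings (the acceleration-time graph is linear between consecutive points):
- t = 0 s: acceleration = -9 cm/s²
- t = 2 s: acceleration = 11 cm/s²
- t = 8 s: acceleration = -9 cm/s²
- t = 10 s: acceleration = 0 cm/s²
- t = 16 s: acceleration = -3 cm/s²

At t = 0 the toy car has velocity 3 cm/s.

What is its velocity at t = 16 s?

Δv equals the area under the a-t graph; then v = v₀ + Δv.
0–2 s: ½(-9 + 11)(2) = 2 cm/s
2–8 s: ½(11 + -9)(6) = 6 cm/s
8–10 s: ½(-9 + 0)(2) = -9 cm/s
10–16 s: ½(0 + -3)(6) = -9 cm/s
Δv = -10 cm/s, so v(16) = 3 + (-10) = -7 cm/s.

-7 cm/s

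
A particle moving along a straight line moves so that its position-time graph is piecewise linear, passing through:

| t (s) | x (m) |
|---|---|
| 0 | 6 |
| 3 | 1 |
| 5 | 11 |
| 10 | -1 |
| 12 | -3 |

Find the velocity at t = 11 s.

-1 m/s

Velocity is the slope of the x-t graph on 10–12 s: (-3 − -1)/(12 − 10) = -1 m/s.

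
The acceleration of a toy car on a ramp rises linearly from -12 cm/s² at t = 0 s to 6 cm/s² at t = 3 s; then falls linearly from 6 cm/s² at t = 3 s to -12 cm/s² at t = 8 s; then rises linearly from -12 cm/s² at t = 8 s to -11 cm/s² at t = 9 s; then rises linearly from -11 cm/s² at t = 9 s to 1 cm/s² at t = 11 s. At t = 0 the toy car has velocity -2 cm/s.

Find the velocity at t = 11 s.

Δv equals the area under the a-t graph; then v = v₀ + Δv.
0–3 s: ½(-12 + 6)(3) = -9 cm/s
3–8 s: ½(6 + -12)(5) = -15 cm/s
8–9 s: ½(-12 + -11)(1) = -11.5 cm/s
9–11 s: ½(-11 + 1)(2) = -10 cm/s
Δv = -45.5 cm/s, so v(11) = -2 + (-45.5) = -47.5 cm/s.

-47.5 cm/s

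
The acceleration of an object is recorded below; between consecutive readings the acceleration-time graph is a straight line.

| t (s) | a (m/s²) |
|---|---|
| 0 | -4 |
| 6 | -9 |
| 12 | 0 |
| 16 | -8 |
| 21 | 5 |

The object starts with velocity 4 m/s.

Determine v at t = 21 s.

Δv equals the area under the a-t graph; then v = v₀ + Δv.
0–6 s: ½(-4 + -9)(6) = -39 m/s
6–12 s: ½(-9 + 0)(6) = -27 m/s
12–16 s: ½(0 + -8)(4) = -16 m/s
16–21 s: ½(-8 + 5)(5) = -7.5 m/s
Δv = -89.5 m/s, so v(21) = 4 + (-89.5) = -85.5 m/s.

-85.5 m/s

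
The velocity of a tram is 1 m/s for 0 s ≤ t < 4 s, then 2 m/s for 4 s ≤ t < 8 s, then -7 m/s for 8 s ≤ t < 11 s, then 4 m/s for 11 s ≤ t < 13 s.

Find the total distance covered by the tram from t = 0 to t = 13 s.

Total distance travelled is ∫|v| dt — sum the magnitudes of each area piece.
0–4 s: |1| × 4 = 4 m
4–8 s: |2| × 4 = 8 m
8–11 s: |-7| × 3 = 21 m
11–13 s: |4| × 2 = 8 m
Total distance = 41 m

41 m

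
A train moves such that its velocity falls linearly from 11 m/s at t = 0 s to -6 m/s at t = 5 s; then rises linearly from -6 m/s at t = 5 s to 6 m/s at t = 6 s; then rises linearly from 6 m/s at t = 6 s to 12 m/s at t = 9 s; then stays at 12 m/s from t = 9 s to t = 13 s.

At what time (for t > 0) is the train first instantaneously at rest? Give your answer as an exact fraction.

t = 55/17 s

v changes sign on 0–5 s (from 11 to -6); the graph is linear there, so v = 0 at t = 0 + (-11)·(5 − 0)/(-6 − 11) = 55/17 s.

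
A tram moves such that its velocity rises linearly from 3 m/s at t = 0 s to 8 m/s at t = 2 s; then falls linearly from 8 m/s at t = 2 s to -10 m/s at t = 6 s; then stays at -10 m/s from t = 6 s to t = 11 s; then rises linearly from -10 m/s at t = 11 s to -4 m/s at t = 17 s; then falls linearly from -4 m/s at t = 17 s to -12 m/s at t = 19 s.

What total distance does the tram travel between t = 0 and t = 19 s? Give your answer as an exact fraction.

1235/9 m

Distance (not displacement) is the total path length: add the absolute areas under v-t.
0–2 s: |½(3 + 8)(2)| = 11 m
2–6 s: v = 0 at t = 34/9 s; triangle areas 64/9 + 100/9 = 164/9 m
6–11 s: |-10| × 5 = 50 m
11–17 s: |½(-10 + -4)(6)| = 42 m
17–19 s: |½(-4 + -12)(2)| = 16 m
Total distance = 1235/9 m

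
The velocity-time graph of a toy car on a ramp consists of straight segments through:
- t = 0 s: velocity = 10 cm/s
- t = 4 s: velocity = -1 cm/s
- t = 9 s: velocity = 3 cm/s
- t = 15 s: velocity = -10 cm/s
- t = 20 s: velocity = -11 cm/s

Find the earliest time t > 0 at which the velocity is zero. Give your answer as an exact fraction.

t = 40/11 s

v changes sign on 0–4 s (from 10 to -1); the graph is linear there, so v = 0 at t = 0 + (-10)·(4 − 0)/(-1 − 10) = 40/11 s.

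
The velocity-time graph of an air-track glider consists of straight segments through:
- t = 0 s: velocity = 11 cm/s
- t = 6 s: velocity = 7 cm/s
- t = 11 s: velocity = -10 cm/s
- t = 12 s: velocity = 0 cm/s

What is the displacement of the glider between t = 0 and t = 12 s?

41.5 cm

Displacement is the signed area under the v-t curve.
0–6 s: ½(11 + 7)(6) = 54 cm
6–11 s: ½(7 + -10)(5) = -7.5 cm
11–12 s: ½(-10 + 0)(1) = -5 cm
Net displacement = 41.5 cm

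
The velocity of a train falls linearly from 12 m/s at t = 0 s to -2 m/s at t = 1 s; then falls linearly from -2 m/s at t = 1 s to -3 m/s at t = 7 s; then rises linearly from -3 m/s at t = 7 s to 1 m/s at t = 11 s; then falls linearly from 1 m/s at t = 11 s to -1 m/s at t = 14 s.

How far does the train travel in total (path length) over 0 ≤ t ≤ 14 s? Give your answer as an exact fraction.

Total distance travelled is ∫|v| dt — sum the magnitudes of each area piece.
0–1 s: v = 0 at t = 6/7 s; triangle areas 36/7 + 1/7 = 37/7 m
1–7 s: |½(-2 + -3)(6)| = 15 m
7–11 s: v = 0 at t = 10 s; triangle areas 4.5 + 0.5 = 5 m
11–14 s: v = 0 at t = 12.5 s; triangle areas 0.75 + 0.75 = 1.5 m
Total distance = 375/14 m

375/14 m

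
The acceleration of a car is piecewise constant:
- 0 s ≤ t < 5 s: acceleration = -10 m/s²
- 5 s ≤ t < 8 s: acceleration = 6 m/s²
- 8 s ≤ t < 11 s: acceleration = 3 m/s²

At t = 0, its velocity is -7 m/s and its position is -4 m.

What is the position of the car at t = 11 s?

-411.5 m

On each constant-a segment, Δv = aΔt and Δx = v₀Δt + ½aΔt²; chain segment to segment.
0–5 s: v starts -7 m/s; Δx = -7·5 + ½·-10·5² = -160 m; v ends -57 m/s.
5–8 s: v starts -57 m/s; Δx = -57·3 + ½·6·3² = -144 m; v ends -39 m/s.
8–11 s: v starts -39 m/s; Δx = -39·3 + ½·3·3² = -103.5 m; v ends -30 m/s.
x(11) = -4 + Σ Δx = -411.5 m.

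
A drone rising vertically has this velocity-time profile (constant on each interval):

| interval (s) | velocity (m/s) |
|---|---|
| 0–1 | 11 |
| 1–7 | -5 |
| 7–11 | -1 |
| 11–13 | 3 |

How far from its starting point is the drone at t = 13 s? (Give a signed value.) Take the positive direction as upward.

-17 m

Displacement is the signed area under the v-t curve.
0–1 s: 11 × 1 = 11 m
1–7 s: -5 × 6 = -30 m
7–11 s: -1 × 4 = -4 m
11–13 s: 3 × 2 = 6 m
Net displacement = -17 m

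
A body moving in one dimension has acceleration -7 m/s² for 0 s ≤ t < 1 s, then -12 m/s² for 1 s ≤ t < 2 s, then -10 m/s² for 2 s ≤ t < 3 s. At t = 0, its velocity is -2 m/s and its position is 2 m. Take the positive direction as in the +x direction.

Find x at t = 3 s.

On each constant-a segment, Δv = aΔt and Δx = v₀Δt + ½aΔt²; chain segment to segment.
0–1 s: v starts -2 m/s; Δx = -2·1 + ½·-7·1² = -5.5 m; v ends -9 m/s.
1–2 s: v starts -9 m/s; Δx = -9·1 + ½·-12·1² = -15 m; v ends -21 m/s.
2–3 s: v starts -21 m/s; Δx = -21·1 + ½·-10·1² = -26 m; v ends -31 m/s.
x(3) = 2 + Σ Δx = -44.5 m.

-44.5 m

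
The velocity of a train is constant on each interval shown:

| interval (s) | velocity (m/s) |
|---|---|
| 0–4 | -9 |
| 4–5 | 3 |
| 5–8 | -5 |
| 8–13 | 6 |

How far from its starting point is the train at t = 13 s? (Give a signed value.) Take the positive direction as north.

-18 m

Displacement is the signed area under the v-t curve.
0–4 s: -9 × 4 = -36 m
4–5 s: 3 × 1 = 3 m
5–8 s: -5 × 3 = -15 m
8–13 s: 6 × 5 = 30 m
Net displacement = -18 m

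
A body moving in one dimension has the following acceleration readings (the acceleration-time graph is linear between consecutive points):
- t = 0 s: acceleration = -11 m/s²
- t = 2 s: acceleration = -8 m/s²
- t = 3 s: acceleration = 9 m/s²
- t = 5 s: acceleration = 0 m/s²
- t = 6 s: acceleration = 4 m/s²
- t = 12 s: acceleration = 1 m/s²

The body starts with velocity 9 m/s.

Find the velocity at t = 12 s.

Δv equals the area under the a-t graph; then v = v₀ + Δv.
0–2 s: ½(-11 + -8)(2) = -19 m/s
2–3 s: ½(-8 + 9)(1) = 0.5 m/s
3–5 s: ½(9 + 0)(2) = 9 m/s
5–6 s: ½(0 + 4)(1) = 2 m/s
6–12 s: ½(4 + 1)(6) = 15 m/s
Δv = 7.5 m/s, so v(12) = 9 + (7.5) = 16.5 m/s.

16.5 m/s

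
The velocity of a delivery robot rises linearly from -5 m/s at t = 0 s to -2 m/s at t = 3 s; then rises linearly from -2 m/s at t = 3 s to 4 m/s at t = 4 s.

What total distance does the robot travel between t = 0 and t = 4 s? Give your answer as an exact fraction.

73/6 m

Distance (not displacement) is the total path length: add the absolute areas under v-t.
0–3 s: |½(-5 + -2)(3)| = 10.5 m
3–4 s: v = 0 at t = 10/3 s; triangle areas 1/3 + 4/3 = 5/3 m
Total distance = 73/6 m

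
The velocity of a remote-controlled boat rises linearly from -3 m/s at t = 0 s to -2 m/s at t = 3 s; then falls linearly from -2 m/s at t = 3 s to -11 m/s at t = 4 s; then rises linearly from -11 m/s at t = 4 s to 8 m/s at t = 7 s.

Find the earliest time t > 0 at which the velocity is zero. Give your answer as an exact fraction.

v changes sign on 4–7 s (from -11 to 8); the graph is linear there, so v = 0 at t = 4 + (11)·(7 − 4)/(8 − -11) = 109/19 s.

t = 109/19 s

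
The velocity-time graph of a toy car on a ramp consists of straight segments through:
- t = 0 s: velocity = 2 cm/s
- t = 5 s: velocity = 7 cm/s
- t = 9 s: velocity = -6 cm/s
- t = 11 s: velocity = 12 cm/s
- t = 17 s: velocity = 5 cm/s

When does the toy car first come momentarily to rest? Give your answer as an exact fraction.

t = 93/13 s

v changes sign on 5–9 s (from 7 to -6); the graph is linear there, so v = 0 at t = 5 + (-7)·(9 − 5)/(-6 − 7) = 93/13 s.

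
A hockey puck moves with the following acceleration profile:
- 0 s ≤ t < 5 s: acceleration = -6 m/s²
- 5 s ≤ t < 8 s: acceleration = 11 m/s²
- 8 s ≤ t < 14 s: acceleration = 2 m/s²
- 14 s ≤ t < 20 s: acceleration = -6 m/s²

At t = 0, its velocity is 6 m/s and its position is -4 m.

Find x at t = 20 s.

On each constant-a segment, Δv = aΔt and Δx = v₀Δt + ½aΔt²; chain segment to segment.
0–5 s: v starts 6 m/s; Δx = 6·5 + ½·-6·5² = -45 m; v ends -24 m/s.
5–8 s: v starts -24 m/s; Δx = -24·3 + ½·11·3² = -22.5 m; v ends 9 m/s.
8–14 s: v starts 9 m/s; Δx = 9·6 + ½·2·6² = 90 m; v ends 21 m/s.
14–20 s: v starts 21 m/s; Δx = 21·6 + ½·-6·6² = 18 m; v ends -15 m/s.
x(20) = -4 + Σ Δx = 36.5 m.

36.5 m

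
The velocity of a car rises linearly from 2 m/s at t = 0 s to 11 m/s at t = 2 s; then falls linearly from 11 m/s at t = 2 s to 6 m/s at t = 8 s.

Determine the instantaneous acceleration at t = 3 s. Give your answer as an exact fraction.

-5/6 m/s²

Acceleration is the slope of the v-t graph on 2–8 s: (6 − 11)/(8 − 2) = -5/6 m/s².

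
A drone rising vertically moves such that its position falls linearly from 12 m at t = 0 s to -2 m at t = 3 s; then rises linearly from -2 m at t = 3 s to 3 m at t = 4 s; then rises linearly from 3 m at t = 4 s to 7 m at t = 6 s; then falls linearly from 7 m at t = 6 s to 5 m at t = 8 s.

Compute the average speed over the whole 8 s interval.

Average speed = (total path length)/(elapsed time); on a piecewise-linear x-t graph the path length is Σ|Δx|.
0–3 s: |Δx| = |-2 − 12| = 14 m
3–4 s: |Δx| = |3 − -2| = 5 m
4–6 s: |Δx| = |7 − 3| = 4 m
6–8 s: |Δx| = |5 − 7| = 2 m
Total path = 25 m; average speed = 25/8 = 3.125 m/s.

3.125 m/s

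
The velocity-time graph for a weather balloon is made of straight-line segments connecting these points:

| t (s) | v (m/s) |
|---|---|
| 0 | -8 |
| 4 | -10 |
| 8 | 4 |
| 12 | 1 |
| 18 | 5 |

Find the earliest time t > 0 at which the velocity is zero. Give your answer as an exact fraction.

t = 48/7 s

v changes sign on 4–8 s (from -10 to 4); the graph is linear there, so v = 0 at t = 4 + (10)·(8 − 4)/(4 − -10) = 48/7 s.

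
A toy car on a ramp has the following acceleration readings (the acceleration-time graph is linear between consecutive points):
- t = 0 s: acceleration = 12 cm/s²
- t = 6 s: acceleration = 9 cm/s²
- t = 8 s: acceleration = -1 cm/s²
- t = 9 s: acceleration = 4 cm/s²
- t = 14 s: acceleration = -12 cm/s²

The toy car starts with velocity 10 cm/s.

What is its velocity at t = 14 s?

62.5 cm/s

Δv equals the area under the a-t graph; then v = v₀ + Δv.
0–6 s: ½(12 + 9)(6) = 63 cm/s
6–8 s: ½(9 + -1)(2) = 8 cm/s
8–9 s: ½(-1 + 4)(1) = 1.5 cm/s
9–14 s: ½(4 + -12)(5) = -20 cm/s
Δv = 52.5 cm/s, so v(14) = 10 + (52.5) = 62.5 cm/s.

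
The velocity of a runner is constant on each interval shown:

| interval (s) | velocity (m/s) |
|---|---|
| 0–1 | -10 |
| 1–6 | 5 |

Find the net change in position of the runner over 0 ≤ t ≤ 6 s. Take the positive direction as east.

15 m

Net displacement equals the area under the velocity-time graph (areas below the axis count negative).
0–1 s: -10 × 1 = -10 m
1–6 s: 5 × 5 = 25 m
Net displacement = 15 m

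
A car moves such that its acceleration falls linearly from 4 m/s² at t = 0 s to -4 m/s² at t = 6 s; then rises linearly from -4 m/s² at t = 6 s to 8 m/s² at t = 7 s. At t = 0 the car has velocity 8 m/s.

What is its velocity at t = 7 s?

10 m/s

Δv equals the area under the a-t graph; then v = v₀ + Δv.
0–6 s: ½(4 + -4)(6) = 0 m/s
6–7 s: ½(-4 + 8)(1) = 2 m/s
Δv = 2 m/s, so v(7) = 8 + (2) = 10 m/s.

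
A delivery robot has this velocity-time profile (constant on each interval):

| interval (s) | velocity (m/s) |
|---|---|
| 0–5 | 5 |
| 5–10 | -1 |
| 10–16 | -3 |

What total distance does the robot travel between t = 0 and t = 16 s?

48 m

Distance (not displacement) is the total path length: add the absolute areas under v-t.
0–5 s: |5| × 5 = 25 m
5–10 s: |-1| × 5 = 5 m
10–16 s: |-3| × 6 = 18 m
Total distance = 48 m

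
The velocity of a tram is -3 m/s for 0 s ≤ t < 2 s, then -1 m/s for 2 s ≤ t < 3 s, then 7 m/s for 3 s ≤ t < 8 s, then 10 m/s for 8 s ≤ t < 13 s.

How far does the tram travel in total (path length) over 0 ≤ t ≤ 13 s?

Total distance travelled is ∫|v| dt — sum the magnitudes of each area piece.
0–2 s: |-3| × 2 = 6 m
2–3 s: |-1| × 1 = 1 m
3–8 s: |7| × 5 = 35 m
8–13 s: |10| × 5 = 50 m
Total distance = 92 m

92 m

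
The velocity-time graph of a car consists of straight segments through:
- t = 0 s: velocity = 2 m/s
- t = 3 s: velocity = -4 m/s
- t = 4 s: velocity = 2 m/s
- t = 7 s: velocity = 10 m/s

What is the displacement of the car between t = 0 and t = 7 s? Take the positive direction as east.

Net displacement equals the area under the velocity-time graph (areas below the axis count negative).
0–3 s: ½(2 + -4)(3) = -3 m
3–4 s: ½(-4 + 2)(1) = -1 m
4–7 s: ½(2 + 10)(3) = 18 m
Net displacement = 14 m

14 m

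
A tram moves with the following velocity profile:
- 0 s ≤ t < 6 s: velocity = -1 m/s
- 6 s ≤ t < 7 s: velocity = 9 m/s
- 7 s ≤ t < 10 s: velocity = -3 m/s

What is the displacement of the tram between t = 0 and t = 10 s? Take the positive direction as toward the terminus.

Net displacement equals the area under the velocity-time graph (areas below the axis count negative).
0–6 s: -1 × 6 = -6 m
6–7 s: 9 × 1 = 9 m
7–10 s: -3 × 3 = -9 m
Net displacement = -6 m

-6 m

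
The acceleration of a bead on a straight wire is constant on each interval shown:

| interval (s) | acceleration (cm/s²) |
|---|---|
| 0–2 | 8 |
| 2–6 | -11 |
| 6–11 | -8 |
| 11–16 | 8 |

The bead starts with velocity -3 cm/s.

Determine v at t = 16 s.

Δv equals the area under the a-t graph; then v = v₀ + Δv.
0–2 s: 8 × 2 = 16 cm/s
2–6 s: -11 × 4 = -44 cm/s
6–11 s: -8 × 5 = -40 cm/s
11–16 s: 8 × 5 = 40 cm/s
Δv = -28 cm/s, so v(16) = -3 + (-28) = -31 cm/s.

-31 cm/s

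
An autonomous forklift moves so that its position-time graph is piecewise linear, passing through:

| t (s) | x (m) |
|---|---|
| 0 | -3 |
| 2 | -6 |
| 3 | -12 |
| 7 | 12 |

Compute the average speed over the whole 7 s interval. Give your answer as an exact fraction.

Average speed = (total path length)/(elapsed time); on a piecewise-linear x-t graph the path length is Σ|Δx|.
0–2 s: |Δx| = |-6 − -3| = 3 m
2–3 s: |Δx| = |-12 − -6| = 6 m
3–7 s: |Δx| = |12 − -12| = 24 m
Total path = 33 m; average speed = 33/7 = 33/7 m/s.

33/7 m/s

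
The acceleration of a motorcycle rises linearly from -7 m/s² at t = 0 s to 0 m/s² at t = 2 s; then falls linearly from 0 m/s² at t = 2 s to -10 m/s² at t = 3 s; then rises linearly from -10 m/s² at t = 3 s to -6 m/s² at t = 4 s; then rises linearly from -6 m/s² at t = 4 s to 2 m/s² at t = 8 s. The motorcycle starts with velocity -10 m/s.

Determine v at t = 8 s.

Δv equals the area under the a-t graph; then v = v₀ + Δv.
0–2 s: ½(-7 + 0)(2) = -7 m/s
2–3 s: ½(0 + -10)(1) = -5 m/s
3–4 s: ½(-10 + -6)(1) = -8 m/s
4–8 s: ½(-6 + 2)(4) = -8 m/s
Δv = -28 m/s, so v(8) = -10 + (-28) = -38 m/s.

-38 m/s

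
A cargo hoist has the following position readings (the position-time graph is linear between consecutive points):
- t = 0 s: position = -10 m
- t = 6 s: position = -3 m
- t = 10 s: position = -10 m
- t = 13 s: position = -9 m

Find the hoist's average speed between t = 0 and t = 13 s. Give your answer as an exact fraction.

Average speed = (total path length)/(elapsed time); on a piecewise-linear x-t graph the path length is Σ|Δx|.
0–6 s: |Δx| = |-3 − -10| = 7 m
6–10 s: |Δx| = |-10 − -3| = 7 m
10–13 s: |Δx| = |-9 − -10| = 1 m
Total path = 15 m; average speed = 15/13 = 15/13 m/s.

15/13 m/s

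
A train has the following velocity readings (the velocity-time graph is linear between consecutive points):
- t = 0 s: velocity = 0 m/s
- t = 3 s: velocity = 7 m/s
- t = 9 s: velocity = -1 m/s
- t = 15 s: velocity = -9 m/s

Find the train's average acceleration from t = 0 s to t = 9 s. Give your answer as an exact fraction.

Average acceleration = Δv/Δt = (-1 − 0)/(9 − 0) = -1/9 m/s².

-1/9 m/s²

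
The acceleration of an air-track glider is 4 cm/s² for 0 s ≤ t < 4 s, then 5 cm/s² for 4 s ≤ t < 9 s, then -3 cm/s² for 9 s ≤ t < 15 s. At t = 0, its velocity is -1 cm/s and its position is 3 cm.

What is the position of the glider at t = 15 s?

354.5 cm

On each constant-a segment, Δv = aΔt and Δx = v₀Δt + ½aΔt²; chain segment to segment.
0–4 s: v starts -1 cm/s; Δx = -1·4 + ½·4·4² = 28 cm; v ends 15 cm/s.
4–9 s: v starts 15 cm/s; Δx = 15·5 + ½·5·5² = 137.5 cm; v ends 40 cm/s.
9–15 s: v starts 40 cm/s; Δx = 40·6 + ½·-3·6² = 186 cm; v ends 22 cm/s.
x(15) = 3 + Σ Δx = 354.5 cm.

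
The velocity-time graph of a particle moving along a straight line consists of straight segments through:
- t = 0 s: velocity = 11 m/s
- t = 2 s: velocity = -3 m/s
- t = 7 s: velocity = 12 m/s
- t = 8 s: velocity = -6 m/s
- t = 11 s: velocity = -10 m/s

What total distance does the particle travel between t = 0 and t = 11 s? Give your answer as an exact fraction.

893/14 m

Distance (not displacement) is the total path length: add the absolute areas under v-t.
0–2 s: v = 0 at t = 11/7 s; triangle areas 121/14 + 9/14 = 65/7 m
2–7 s: v = 0 at t = 3 s; triangle areas 1.5 + 24 = 25.5 m
7–8 s: v = 0 at t = 23/3 s; triangle areas 4 + 1 = 5 m
8–11 s: |½(-6 + -10)(3)| = 24 m
Total distance = 893/14 m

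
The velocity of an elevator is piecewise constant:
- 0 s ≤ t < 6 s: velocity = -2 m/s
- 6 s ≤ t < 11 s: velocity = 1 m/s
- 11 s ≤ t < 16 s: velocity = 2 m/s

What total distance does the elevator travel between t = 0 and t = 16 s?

27 m

Distance (not displacement) is the total path length: add the absolute areas under v-t.
0–6 s: |-2| × 6 = 12 m
6–11 s: |1| × 5 = 5 m
11–16 s: |2| × 5 = 10 m
Total distance = 27 m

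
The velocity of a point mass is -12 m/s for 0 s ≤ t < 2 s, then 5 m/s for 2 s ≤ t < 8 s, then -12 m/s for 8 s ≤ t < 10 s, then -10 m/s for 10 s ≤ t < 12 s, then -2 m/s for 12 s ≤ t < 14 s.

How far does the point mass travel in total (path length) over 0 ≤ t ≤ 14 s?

102 m

Total distance travelled is ∫|v| dt — sum the magnitudes of each area piece.
0–2 s: |-12| × 2 = 24 m
2–8 s: |5| × 6 = 30 m
8–10 s: |-12| × 2 = 24 m
10–12 s: |-10| × 2 = 20 m
12–14 s: |-2| × 2 = 4 m
Total distance = 102 m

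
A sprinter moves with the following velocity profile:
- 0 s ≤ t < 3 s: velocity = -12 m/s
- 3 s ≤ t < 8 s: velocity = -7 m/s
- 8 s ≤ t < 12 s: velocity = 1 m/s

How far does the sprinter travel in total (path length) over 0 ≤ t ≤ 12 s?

Distance (not displacement) is the total path length: add the absolute areas under v-t.
0–3 s: |-12| × 3 = 36 m
3–8 s: |-7| × 5 = 35 m
8–12 s: |1| × 4 = 4 m
Total distance = 75 m

75 m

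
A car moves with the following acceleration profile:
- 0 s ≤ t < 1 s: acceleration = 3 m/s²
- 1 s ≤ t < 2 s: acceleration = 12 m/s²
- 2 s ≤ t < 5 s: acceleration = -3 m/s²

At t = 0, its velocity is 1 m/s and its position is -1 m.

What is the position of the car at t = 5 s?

On each constant-a segment, Δv = aΔt and Δx = v₀Δt + ½aΔt²; chain segment to segment.
0–1 s: v starts 1 m/s; Δx = 1·1 + ½·3·1² = 2.5 m; v ends 4 m/s.
1–2 s: v starts 4 m/s; Δx = 4·1 + ½·12·1² = 10 m; v ends 16 m/s.
2–5 s: v starts 16 m/s; Δx = 16·3 + ½·-3·3² = 34.5 m; v ends 7 m/s.
x(5) = -1 + Σ Δx = 46 m.

46 m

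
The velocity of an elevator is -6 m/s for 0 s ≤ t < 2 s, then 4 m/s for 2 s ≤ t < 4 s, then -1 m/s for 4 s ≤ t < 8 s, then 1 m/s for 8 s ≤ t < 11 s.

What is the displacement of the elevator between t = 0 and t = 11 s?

Displacement is the signed area under the v-t curve.
0–2 s: -6 × 2 = -12 m
2–4 s: 4 × 2 = 8 m
4–8 s: -1 × 4 = -4 m
8–11 s: 1 × 3 = 3 m
Net displacement = -5 m

-5 m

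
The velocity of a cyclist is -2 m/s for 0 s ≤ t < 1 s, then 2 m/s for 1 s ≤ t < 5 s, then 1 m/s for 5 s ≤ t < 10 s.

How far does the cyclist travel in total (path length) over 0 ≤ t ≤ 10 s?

15 m

Distance (not displacement) is the total path length: add the absolute areas under v-t.
0–1 s: |-2| × 1 = 2 m
1–5 s: |2| × 4 = 8 m
5–10 s: |1| × 5 = 5 m
Total distance = 15 m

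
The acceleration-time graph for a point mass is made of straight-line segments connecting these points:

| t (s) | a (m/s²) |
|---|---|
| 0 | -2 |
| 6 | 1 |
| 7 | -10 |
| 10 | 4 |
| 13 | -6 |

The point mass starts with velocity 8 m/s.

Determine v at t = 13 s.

Δv equals the area under the a-t graph; then v = v₀ + Δv.
0–6 s: ½(-2 + 1)(6) = -3 m/s
6–7 s: ½(1 + -10)(1) = -4.5 m/s
7–10 s: ½(-10 + 4)(3) = -9 m/s
10–13 s: ½(4 + -6)(3) = -3 m/s
Δv = -19.5 m/s, so v(13) = 8 + (-19.5) = -11.5 m/s.

-11.5 m/s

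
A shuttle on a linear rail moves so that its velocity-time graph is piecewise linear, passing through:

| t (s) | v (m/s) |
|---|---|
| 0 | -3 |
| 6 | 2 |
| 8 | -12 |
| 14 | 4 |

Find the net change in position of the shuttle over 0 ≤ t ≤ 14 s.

-37 m

Net displacement equals the area under the velocity-time graph (areas below the axis count negative).
0–6 s: ½(-3 + 2)(6) = -3 m
6–8 s: ½(2 + -12)(2) = -10 m
8–14 s: ½(-12 + 4)(6) = -24 m
Net displacement = -37 m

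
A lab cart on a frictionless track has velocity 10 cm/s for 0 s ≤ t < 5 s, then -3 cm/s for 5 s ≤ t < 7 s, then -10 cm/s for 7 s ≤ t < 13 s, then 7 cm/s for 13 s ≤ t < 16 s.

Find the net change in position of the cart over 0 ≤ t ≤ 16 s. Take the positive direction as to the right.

Net displacement equals the area under the velocity-time graph (areas below the axis count negative).
0–5 s: 10 × 5 = 50 cm
5–7 s: -3 × 2 = -6 cm
7–13 s: -10 × 6 = -60 cm
13–16 s: 7 × 3 = 21 cm
Net displacement = 5 cm

5 cm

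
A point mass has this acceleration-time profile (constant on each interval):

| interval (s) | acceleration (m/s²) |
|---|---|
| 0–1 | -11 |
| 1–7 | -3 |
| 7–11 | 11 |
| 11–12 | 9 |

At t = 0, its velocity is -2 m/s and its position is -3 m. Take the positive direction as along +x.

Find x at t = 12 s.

On each constant-a segment, Δv = aΔt and Δx = v₀Δt + ½aΔt²; chain segment to segment.
0–1 s: v starts -2 m/s; Δx = -2·1 + ½·-11·1² = -7.5 m; v ends -13 m/s.
1–7 s: v starts -13 m/s; Δx = -13·6 + ½·-3·6² = -132 m; v ends -31 m/s.
7–11 s: v starts -31 m/s; Δx = -31·4 + ½·11·4² = -36 m; v ends 13 m/s.
11–12 s: v starts 13 m/s; Δx = 13·1 + ½·9·1² = 17.5 m; v ends 22 m/s.
x(12) = -3 + Σ Δx = -161 m.

-161 m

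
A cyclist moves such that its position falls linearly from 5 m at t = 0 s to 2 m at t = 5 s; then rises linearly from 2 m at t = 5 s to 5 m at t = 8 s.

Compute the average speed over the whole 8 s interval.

0.75 m/s

Average speed = (total path length)/(elapsed time); on a piecewise-linear x-t graph the path length is Σ|Δx|.
0–5 s: |Δx| = |2 − 5| = 3 m
5–8 s: |Δx| = |5 − 2| = 3 m
Total path = 6 m; average speed = 6/8 = 0.75 m/s.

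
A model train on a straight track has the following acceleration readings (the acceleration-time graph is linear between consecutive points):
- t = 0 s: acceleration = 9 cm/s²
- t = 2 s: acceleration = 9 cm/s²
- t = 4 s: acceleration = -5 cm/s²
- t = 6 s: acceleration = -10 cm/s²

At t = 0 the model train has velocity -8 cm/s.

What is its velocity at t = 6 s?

Δv equals the area under the a-t graph; then v = v₀ + Δv.
0–2 s: 9 × 2 = 18 cm/s
2–4 s: ½(9 + -5)(2) = 4 cm/s
4–6 s: ½(-5 + -10)(2) = -15 cm/s
Δv = 7 cm/s, so v(6) = -8 + (7) = -1 cm/s.

-1 cm/s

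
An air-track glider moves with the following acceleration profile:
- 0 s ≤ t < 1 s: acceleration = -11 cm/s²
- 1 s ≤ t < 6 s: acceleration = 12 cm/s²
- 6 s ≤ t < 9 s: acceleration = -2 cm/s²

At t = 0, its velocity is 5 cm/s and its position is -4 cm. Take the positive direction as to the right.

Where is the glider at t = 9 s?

268.5 cm

On each constant-a segment, Δv = aΔt and Δx = v₀Δt + ½aΔt²; chain segment to segment.
0–1 s: v starts 5 cm/s; Δx = 5·1 + ½·-11·1² = -0.5 cm; v ends -6 cm/s.
1–6 s: v starts -6 cm/s; Δx = -6·5 + ½·12·5² = 120 cm; v ends 54 cm/s.
6–9 s: v starts 54 cm/s; Δx = 54·3 + ½·-2·3² = 153 cm; v ends 48 cm/s.
x(9) = -4 + Σ Δx = 268.5 cm.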